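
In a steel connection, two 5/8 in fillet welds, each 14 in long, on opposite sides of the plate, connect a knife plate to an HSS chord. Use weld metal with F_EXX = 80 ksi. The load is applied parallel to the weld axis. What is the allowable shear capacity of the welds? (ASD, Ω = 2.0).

R_n/Ω ≈ 297 kips

Effective throat t_e = 0.707 × 0.625 = 0.4419 in.
Total length L = 28 in; A_we = 0.4419 × 28 = 12.37 in².
F_nw = 0.6 F_EXX = 0.6 × 80 = 48 ksi.
R_n = 48 × 12.37 = 593.9 kips; R_n/Ω = 593.9/2.0 = 296.9 kips.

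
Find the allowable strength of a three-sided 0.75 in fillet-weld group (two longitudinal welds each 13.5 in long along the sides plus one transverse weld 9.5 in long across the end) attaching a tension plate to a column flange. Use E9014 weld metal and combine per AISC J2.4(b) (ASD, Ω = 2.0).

E90XX → F_EXX = 90 ksi.
t_e = 0.707 × 0.75 = 0.5302 in.
R_nwl = 0.6 × 90 × 0.5302 × 27 = 773.1 kips (longitudinal, 2 welds).
R_nwt = 0.6 × 90 × 0.5302 × 9.5 = 272 kips (transverse, base value).
(i) R_nwl + R_nwt = 1045 kips; (ii) 0.85 R_nwl + 1.5 R_nwt = 1065 kips.
R_n = max = 1065 kips [governs: (ii)]; R_n/Ω = 532.6 kips.

R_n/Ω ≈ 533 kips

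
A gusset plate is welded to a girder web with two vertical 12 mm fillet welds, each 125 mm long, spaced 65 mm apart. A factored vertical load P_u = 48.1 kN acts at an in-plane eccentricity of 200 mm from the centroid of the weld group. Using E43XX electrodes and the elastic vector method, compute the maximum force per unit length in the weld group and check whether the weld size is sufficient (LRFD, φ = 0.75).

E43XX → F_EXX = 430 MPa.
Total weld length L_w = 250 mm. Treat welds as unit-width lines.
Polar moment about centroid: J = 2[d³/12 + d(b/2)²] = 2[125³/12 + 125×32.5²] = 589600 mm³.
Direct shear f_v = P/L_w = 48.1×10³ / 250 = 192.4 N/mm (vertical).
Torsion M = P·e = 48.1×10³ × 200 = 9620000 N·mm.
Critical point at (x, y) = (32.5, 62.5) from centroid. f_tx = M·y/J = 1020 N/mm; f_ty = M·x/J = 530.3 N/mm.
Resultant f_max = √[f_tx² + (f_v + f_ty)²] = √[1020² + (192.4 + 530.3)²] = 1250 N/mm.
Capacity per unit length: φr_n = 0.75 × 0.6 × 430 × (0.707 × 12) = 1642 N/mm.
1250 ≤ 1642 → adequate.

f_max ≈ 1250 N/mm; adequate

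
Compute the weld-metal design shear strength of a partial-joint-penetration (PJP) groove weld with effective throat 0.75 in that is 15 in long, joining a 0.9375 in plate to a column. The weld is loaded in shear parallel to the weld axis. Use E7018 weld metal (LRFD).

φR_n ≈ 354 kips

E70XX → F_EXX = 70 ksi.
Effective throat (given) t_e = 0.75 in.
A_we = 0.75 × 15 = 11.25 in².
F_nw = 0.6 F_EXX = 42 ksi.
φR_n = 0.75 × 42 × 11.25 = 354.4 kips.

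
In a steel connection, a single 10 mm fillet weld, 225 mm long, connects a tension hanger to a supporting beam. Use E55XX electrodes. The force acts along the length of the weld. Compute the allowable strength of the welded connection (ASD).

R_n/Ω ≈ 262 kN

E55XX → F_EXX = 550 MPa.
Effective throat t_e = 0.707 × 10 = 7.07 mm.
Total length L = 225 mm; A_we = 7.07 × 225 = 1591 mm².
F_nw = 0.6 F_EXX = 0.6 × 550 = 330 MPa.
R_n = 330 × 1591 × 10⁻³ = 524.9 kN; R_n/Ω = 524.9/2.0 = 262.5 kN.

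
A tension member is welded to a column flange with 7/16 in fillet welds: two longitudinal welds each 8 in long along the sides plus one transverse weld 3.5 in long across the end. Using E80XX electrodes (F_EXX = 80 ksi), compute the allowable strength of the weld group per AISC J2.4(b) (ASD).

t_e = 0.707 × 0.4375 = 0.3093 in.
R_nwl = 0.6 × 80 × 0.3093 × 16 = 237.6 kip (longitudinal, 2 welds).
R_nwt = 0.6 × 80 × 0.3093 × 3.5 = 51.96 kip (transverse, base value).
(i) R_nwl + R_nwt = 289.5 kip; (ii) 0.85 R_nwl + 1.5 R_nwt = 279.9 kip.
R_n = max = 289.5 kip [governs: (i)]; R_n/Ω = 144.8 kip.

R_n/Ω ≈ 145 kip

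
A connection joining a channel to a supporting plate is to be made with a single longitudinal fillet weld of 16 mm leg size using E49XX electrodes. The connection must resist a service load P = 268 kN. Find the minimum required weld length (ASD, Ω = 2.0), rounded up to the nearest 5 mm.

L = 165 mm

E49XX → F_EXX = 490 MPa.
Throat t_e = 0.707 × 16 = 11.31 mm.
r_n/Ω = (0.6 × 490 × 11.31) / 2.0 = 1663 N/mm = 1.663 kN/mm.
L_req = P / (r_n/Ω) = 268 / 1.663 = 161.2 mm total.
Round up → use L = 165 mm.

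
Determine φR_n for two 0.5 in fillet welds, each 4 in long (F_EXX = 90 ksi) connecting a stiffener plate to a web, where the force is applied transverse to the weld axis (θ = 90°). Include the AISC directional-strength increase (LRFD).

φR_n ≈ 172 kips

t_e = 0.707 × 0.5 = 0.3535 in; A_we = 0.3535 × 8 = 2.828 in².
Directional factor: 1.0 + 0.5 sin^1.5(90°) = 1.5.
F_nw = 0.6 × 90 × 1.5 = 81 ksi.
φR_n = 0.75 × 81 × 2.828 = 171.8 kips.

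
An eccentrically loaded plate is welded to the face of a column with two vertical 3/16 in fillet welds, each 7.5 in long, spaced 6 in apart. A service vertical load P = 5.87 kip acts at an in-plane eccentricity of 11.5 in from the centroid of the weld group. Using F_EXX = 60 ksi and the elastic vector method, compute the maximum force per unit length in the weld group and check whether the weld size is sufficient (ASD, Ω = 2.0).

Total weld length L_w = 15 in. Treat welds as unit-width lines.
Polar moment about centroid: J = 2[d³/12 + d(b/2)²] = 2[7.5³/12 + 7.5×3²] = 205.3 in³.
Direct shear f_v = P/L_w = 5.87 / 15 = 0.3913 kip/in (vertical).
Torsion M = P·e = 5.87 × 11.5 = 67.505 kip·in.
Critical point at (x, y) = (3, 3.75) from centroid. f_tx = M·y/J = 1.233 kip/in; f_ty = M·x/J = 0.9864 kip/in.
Resultant f_max = √[f_tx² + (f_v + f_ty)²] = √[1.233² + (0.3913 + 0.9864)²] = 1.849 kip/in.
Capacity per unit length: r_n/Ω = (1/2.0) × 0.6 × 60 × (0.707 × 0.1875) = 2.386 kip/in.
1.849 ≤ 2.386 → adequate.

f_max ≈ 1.85 kip/in; adequate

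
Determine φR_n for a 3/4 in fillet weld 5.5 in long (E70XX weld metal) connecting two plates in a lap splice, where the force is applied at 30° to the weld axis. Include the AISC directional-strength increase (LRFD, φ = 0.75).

φR_n ≈ 108 kip

E70XX → F_EXX = 70 ksi.
t_e = 0.707 × 0.75 = 0.5302 in; A_we = 0.5302 × 5.5 = 2.916 in².
Directional factor: 1.0 + 0.5 sin^1.5(30°) = 1.177.
F_nw = 0.6 × 70 × 1.177 = 49.42 ksi.
φR_n = 0.75 × 49.42 × 2.916 = 108.1 kip.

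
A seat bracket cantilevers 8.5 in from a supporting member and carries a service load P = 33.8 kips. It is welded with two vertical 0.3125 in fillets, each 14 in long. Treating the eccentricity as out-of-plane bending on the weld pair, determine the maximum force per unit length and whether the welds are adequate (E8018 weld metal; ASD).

E80XX → F_EXX = 80 ksi.
L_w = 2 × 14 = 28 in; section modulus (unit throat) S = 2 × L²/6 = 65.33 in².
Direct shear f_v = P/L_w = 33.8/28 = 1.207 kip/in.
Moment M = P × e = 33.8 × 8.5 = 287.3 kip·in; bending f_b = M/S = 4.397 kip/in.
f_max = √(f_v² + f_b²) = √(1.207² + 4.397²) = 4.56 kip/in.
r_n/Ω = (1/2.0) × 0.6 × 80 × (0.707 × 0.3125) = 5.302 kip/in → adequate.

f_max ≈ 4.56 kip/in; adequate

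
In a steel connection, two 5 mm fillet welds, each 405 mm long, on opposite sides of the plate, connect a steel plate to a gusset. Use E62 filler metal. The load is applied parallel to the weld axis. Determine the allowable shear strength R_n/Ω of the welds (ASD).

E62XX → F_EXX = 620 MPa.
Effective throat t_e = 0.707 × 5 = 3.535 mm.
Total length L = 810 mm; A_we = 3.535 × 810 = 2863 mm².
F_nw = 0.6 F_EXX = 0.6 × 620 = 372 MPa.
R_n = 372 × 2863 × 10⁻³ = 1065 kN; R_n/Ω = 1065/2.0 = 532.6 kN.

R_n/Ω ≈ 533 kN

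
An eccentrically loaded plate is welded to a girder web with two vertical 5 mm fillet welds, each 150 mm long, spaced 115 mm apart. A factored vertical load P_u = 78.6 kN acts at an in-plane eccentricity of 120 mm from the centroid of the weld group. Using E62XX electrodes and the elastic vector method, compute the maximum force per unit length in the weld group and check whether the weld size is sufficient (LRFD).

f_max ≈ 762 N/mm; adequate

E62XX → F_EXX = 620 MPa.
Total weld length L_w = 300 mm. Treat welds as unit-width lines.
Polar moment about centroid: J = 2[d³/12 + d(b/2)²] = 2[150³/12 + 150×57.5²] = 1554000 mm³.
Direct shear f_v = P/L_w = 78.6×10³ / 300 = 262 N/mm (vertical).
Torsion M = P·e = 78.6×10³ × 120 = 9432000 N·mm.
Critical point at (x, y) = (57.5, 75) from centroid. f_tx = M·y/J = 455.1 N/mm; f_ty = M·x/J = 348.9 N/mm.
Resultant f_max = √[f_tx² + (f_v + f_ty)²] = √[455.1² + (262 + 348.9)²] = 761.8 N/mm.
Capacity per unit length: φr_n = 0.75 × 0.6 × 620 × (0.707 × 5) = 986.3 N/mm.
761.8 ≤ 986.3 → adequate.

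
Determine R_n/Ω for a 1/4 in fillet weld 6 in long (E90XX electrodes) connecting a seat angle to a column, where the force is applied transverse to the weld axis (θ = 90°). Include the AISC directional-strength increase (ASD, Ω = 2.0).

R_n/Ω ≈ 43 kips

E90XX → F_EXX = 90 ksi.
t_e = 0.707 × 0.25 = 0.1767 in; A_we = 0.1767 × 6 = 1.06 in².
Directional factor: 1.0 + 0.5 sin^1.5(90°) = 1.5.
F_nw = 0.6 × 90 × 1.5 = 81 ksi.
R_n/Ω = (81 × 1.06) / 2.0 = 42.95 kips.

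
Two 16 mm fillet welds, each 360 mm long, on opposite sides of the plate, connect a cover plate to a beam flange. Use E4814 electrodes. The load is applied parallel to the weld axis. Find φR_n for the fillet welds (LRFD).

φR_n ≈ 1760 kN

E48XX → F_EXX = 480 MPa.
Effective throat t_e = 0.707 × 16 = 11.31 mm.
Total length L = 720 mm; A_we = 11.31 × 720 = 8145 mm².
F_nw = 0.6 F_EXX = 0.6 × 480 = 288 MPa.
φR_n = 0.75 × 288 × 8145 × 10⁻³ = 1759 kN.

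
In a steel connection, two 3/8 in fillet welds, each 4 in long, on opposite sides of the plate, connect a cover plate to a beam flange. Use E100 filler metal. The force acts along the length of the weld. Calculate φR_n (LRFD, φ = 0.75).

E100XX → F_EXX = 100 ksi.
Effective throat t_e = 0.707 × 0.375 = 0.2651 in.
Total length L = 8 in; A_we = 0.2651 × 8 = 2.121 in².
F_nw = 0.6 F_EXX = 0.6 × 100 = 60 ksi.
φR_n = 0.75 × 60 × 2.121 = 95.45 kips.

φR_n ≈ 95.4 kips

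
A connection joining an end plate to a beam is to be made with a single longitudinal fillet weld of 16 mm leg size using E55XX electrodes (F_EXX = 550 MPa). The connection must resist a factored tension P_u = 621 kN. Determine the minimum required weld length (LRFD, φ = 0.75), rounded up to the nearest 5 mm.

L = 225 mm

Throat t_e = 0.707 × 16 = 11.31 mm.
φr_n = 0.75 × 0.6 × 550 × 11.31 × 10⁻³ = 2.8 kN/mm.
L_req = P_u / φr_n = 621 / 2.8 = 221.8 mm total.
Round up → use L = 225 mm.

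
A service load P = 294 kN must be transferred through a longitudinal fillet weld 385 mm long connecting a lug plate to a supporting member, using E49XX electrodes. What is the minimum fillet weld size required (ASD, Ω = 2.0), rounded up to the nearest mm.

E49XX → F_EXX = 490 MPa.
Total weld length L = 385 mm.
Required throat t_e = P × Ω / (0.6 F_EXX × L) = 294 × 2.0 / (0.6 × 490 × 385 × 10⁻³) = 5.195 mm.
Required leg w = t_e / 0.707 = 7.348 mm → use 8 mm.

w = 8 mm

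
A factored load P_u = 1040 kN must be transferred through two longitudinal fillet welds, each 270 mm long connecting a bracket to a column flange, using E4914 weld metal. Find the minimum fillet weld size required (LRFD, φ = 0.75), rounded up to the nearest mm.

w = 13 mm

E49XX → F_EXX = 490 MPa.
Total weld length L = 540 mm.
Required throat t_e = P_u / (φ × 0.6 F_EXX × L) = 1040 / (0.75 × 0.6 × 490 × 540 × 10⁻³) = 8.734 mm.
Required leg w = t_e / 0.707 = 12.35 mm → use 13 mm.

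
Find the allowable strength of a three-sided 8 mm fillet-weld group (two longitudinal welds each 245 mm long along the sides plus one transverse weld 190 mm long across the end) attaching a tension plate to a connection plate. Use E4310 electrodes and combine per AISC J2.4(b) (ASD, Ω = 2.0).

E43XX → F_EXX = 430 MPa.
t_e = 0.707 × 8 = 5.656 mm.
R_nwl = 0.6 × 430 × 5.656 × 490 × 10⁻³ = 715 kN (longitudinal, 2 welds).
R_nwt = 0.6 × 430 × 5.656 × 190 × 10⁻³ = 277.3 kN (transverse, base value).
(i) R_nwl + R_nwt = 992.3 kN; (ii) 0.85 R_nwl + 1.5 R_nwt = 1024 kN.
R_n = max = 1024 kN [governs: (ii)]; R_n/Ω = 511.8 kN.

R_n/Ω ≈ 512 kN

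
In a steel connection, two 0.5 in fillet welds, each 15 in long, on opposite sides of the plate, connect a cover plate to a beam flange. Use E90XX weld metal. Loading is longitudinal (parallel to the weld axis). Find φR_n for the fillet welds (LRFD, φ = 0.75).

φR_n ≈ 430 kips

E90XX → F_EXX = 90 ksi.
Effective throat t_e = 0.707 × 0.5 = 0.3535 in.
Total length L = 30 in; A_we = 0.3535 × 30 = 10.6 in².
F_nw = 0.6 F_EXX = 0.6 × 90 = 54 ksi.
φR_n = 0.75 × 54 × 10.6 = 429.5 kips.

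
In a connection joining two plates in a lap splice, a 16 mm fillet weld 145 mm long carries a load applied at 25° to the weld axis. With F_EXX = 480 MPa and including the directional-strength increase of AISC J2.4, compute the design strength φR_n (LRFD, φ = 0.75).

t_e = 0.707 × 16 = 11.31 mm; A_we = 11.31 × 145 = 1640 mm².
Directional factor: 1.0 + 0.5 sin^1.5(25°) = 1.137.
F_nw = 0.6 × 480 × 1.137 = 327.6 MPa.
φR_n = 0.75 × 327.6 × 1640 × 10⁻³ = 403 kN.

φR_n ≈ 403 kN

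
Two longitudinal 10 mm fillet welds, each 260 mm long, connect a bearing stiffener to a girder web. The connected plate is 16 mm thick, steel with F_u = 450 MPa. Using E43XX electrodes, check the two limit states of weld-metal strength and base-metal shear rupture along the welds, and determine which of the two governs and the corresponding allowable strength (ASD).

R_n/Ω ≈ 474 kN (weld metal governs)

E43XX → F_EXX = 430 MPa.
t_e = 0.707 × 10 = 7.07 mm; L = 520 mm.
Weld metal: R_n/Ω = (1/2.0) × 0.6 × 430 × 7.07 × 520 × 10⁻³ = 474.3 kN.
Base metal (shear rupture): R_n/Ω = (1/2.0) × 0.6 × 450 × 16 × 520 × 10⁻³ = 1123 kN.
Governing: weld metal.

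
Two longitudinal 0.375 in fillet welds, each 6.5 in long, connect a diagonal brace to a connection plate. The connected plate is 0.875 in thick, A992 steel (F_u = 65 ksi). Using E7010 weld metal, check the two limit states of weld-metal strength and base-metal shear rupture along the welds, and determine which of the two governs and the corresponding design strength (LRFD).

E70XX → F_EXX = 70 ksi.
t_e = 0.707 × 0.375 = 0.2651 in; L = 13 in.
Weld metal: φR_n = 0.75 × 0.6 × 70 × 0.2651 × 13 = 108.6 kip.
Base metal (shear rupture): φR_n = 0.75 × 0.6 × 65 × 0.875 × 13 = 332.7 kip.
Governing: weld metal.

φR_n ≈ 109 kip (weld metal governs)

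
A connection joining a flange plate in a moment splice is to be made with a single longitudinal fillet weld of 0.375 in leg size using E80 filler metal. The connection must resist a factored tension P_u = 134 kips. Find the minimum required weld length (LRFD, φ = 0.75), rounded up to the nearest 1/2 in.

L = 14.5 in

E80XX → F_EXX = 80 ksi.
Throat t_e = 0.707 × 0.375 = 0.2651 in.
φr_n = 0.75 × 0.6 × 80 × 0.2651 = 9.544 kips/in.
L_req = P_u / φr_n = 134 / 9.544 = 14.04 in total.
Round up → use L = 14.5 in.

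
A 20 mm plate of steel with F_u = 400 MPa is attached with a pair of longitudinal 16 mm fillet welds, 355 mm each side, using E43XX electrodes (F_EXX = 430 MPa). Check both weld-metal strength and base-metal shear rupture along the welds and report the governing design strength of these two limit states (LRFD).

t_e = 0.707 × 16 = 11.31 mm; L = 710 mm.
Weld metal: φR_n = 0.75 × 0.6 × 430 × 11.31 × 710 × 10⁻³ = 1554 kN.
Base metal (shear rupture): φR_n = 0.75 × 0.6 × 400 × 20 × 710 × 10⁻³ = 2556 kN.
Governing: weld metal.

φR_n ≈ 1550 kN (weld metal governs)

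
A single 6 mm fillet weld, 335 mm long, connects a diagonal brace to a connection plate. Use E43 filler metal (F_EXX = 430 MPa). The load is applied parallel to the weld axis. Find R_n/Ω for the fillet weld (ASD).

Effective throat t_e = 0.707 × 6 = 4.242 mm.
Total length L = 335 mm; A_we = 4.242 × 335 = 1421 mm².
F_nw = 0.6 F_EXX = 0.6 × 430 = 258 MPa.
R_n = 258 × 1421 × 10⁻³ = 366.6 kN; R_n/Ω = 366.6/2.0 = 183.3 kN.

R_n/Ω ≈ 183 kN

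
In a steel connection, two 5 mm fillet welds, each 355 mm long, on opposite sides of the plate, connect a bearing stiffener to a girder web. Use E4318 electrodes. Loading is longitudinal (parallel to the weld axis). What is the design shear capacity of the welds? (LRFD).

φR_n ≈ 486 kN

E43XX → F_EXX = 430 MPa.
Effective throat t_e = 0.707 × 5 = 3.535 mm.
Total length L = 710 mm; A_we = 3.535 × 710 = 2510 mm².
F_nw = 0.6 F_EXX = 0.6 × 430 = 258 MPa.
φR_n = 0.75 × 258 × 2510 × 10⁻³ = 485.7 kN.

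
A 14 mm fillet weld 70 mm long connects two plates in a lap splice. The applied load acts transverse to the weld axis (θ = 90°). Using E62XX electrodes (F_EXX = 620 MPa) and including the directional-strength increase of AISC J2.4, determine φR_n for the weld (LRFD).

φR_n ≈ 290 kN

t_e = 0.707 × 14 = 9.898 mm; A_we = 9.898 × 70 = 692.9 mm².
Directional factor: 1.0 + 0.5 sin^1.5(90°) = 1.5.
F_nw = 0.6 × 620 × 1.5 = 558 MPa.
φR_n = 0.75 × 558 × 692.9 × 10⁻³ = 290 kN.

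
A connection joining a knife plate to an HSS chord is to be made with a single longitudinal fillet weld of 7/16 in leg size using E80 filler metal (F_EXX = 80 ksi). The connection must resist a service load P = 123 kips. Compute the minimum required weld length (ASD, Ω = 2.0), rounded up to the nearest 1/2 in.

Throat t_e = 0.707 × 0.4375 = 0.3093 in.
r_n/Ω = (0.6 × 80 × 0.3093) / 2.0 = 7.423 kip/in.
L_req = P / (r_n/Ω) = 123 / 7.423 = 16.57 in total.
Round up → use L = 17 in.

L = 17 in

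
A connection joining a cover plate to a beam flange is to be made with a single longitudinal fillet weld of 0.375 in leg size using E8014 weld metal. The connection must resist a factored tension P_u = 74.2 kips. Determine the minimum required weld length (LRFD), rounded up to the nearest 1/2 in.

L = 8 in

E80XX → F_EXX = 80 ksi.
Throat t_e = 0.707 × 0.375 = 0.2651 in.
φr_n = 0.75 × 0.6 × 80 × 0.2651 = 9.544 kips/in.
L_req = P_u / φr_n = 74.2 / 9.544 = 7.774 in total.
Round up → use L = 8 in.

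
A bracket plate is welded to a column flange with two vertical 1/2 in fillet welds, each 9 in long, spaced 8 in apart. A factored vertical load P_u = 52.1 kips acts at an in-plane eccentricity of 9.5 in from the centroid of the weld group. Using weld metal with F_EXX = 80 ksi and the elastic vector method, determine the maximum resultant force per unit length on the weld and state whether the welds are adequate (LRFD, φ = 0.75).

Total weld length L_w = 18 in. Treat welds as unit-width lines.
Polar moment about centroid: J = 2[d³/12 + d(b/2)²] = 2[9³/12 + 9×4²] = 409.5 in³.
Direct shear f_v = P/L_w = 52.1 / 18 = 2.894 kip/in (vertical).
Torsion M = P·e = 52.1 × 9.5 = 494.95 kip·in.
Critical point at (x, y) = (4, 4.5) from centroid. f_tx = M·y/J = 5.439 kip/in; f_ty = M·x/J = 4.835 kip/in.
Resultant f_max = √[f_tx² + (f_v + f_ty)²] = √[5.439² + (2.894 + 4.835)²] = 9.451 kip/in.
Capacity per unit length: φr_n = 0.75 × 0.6 × 80 × (0.707 × 0.5) = 12.73 kip/in.
9.451 ≤ 12.73 → adequate.

f_max ≈ 9.45 kip/in; adequate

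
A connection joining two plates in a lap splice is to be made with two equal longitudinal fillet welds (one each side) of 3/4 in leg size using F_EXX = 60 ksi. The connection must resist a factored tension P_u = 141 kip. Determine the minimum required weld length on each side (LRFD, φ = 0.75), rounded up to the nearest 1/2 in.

L = 5 in on each side

Throat t_e = 0.707 × 0.75 = 0.5302 in.
φr_n = 0.75 × 0.6 × 60 × 0.5302 = 14.32 kip/in.
L_req = P_u / φr_n = 141 / 14.32 = 9.849 in total.
Per side: 9.849 / 2 = 4.924 in.
Round up → use L = 5 in on each side.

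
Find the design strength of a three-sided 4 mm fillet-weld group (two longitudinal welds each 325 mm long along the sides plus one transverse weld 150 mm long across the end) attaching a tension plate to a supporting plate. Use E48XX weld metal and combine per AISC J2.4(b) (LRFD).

E48XX → F_EXX = 480 MPa.
t_e = 0.707 × 4 = 2.828 mm.
R_nwl = 0.6 × 480 × 2.828 × 650 × 10⁻³ = 529.4 kN (longitudinal, 2 welds).
R_nwt = 0.6 × 480 × 2.828 × 150 × 10⁻³ = 122.2 kN (transverse, base value).
(i) R_nwl + R_nwt = 651.6 kN; (ii) 0.85 R_nwl + 1.5 R_nwt = 633.2 kN.
R_n = max = 651.6 kN [governs: (i)]; φR_n = 488.7 kN.

φR_n ≈ 489 kN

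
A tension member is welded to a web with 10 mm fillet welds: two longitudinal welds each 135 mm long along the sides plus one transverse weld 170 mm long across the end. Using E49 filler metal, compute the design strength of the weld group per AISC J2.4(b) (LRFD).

E49XX → F_EXX = 490 MPa.
t_e = 0.707 × 10 = 7.07 mm.
R_nwl = 0.6 × 490 × 7.07 × 270 × 10⁻³ = 561.2 kN (longitudinal, 2 welds).
R_nwt = 0.6 × 490 × 7.07 × 170 × 10⁻³ = 353.4 kN (transverse, base value).
(i) R_nwl + R_nwt = 914.6 kN; (ii) 0.85 R_nwl + 1.5 R_nwt = 1007 kN.
R_n = max = 1007 kN [governs: (ii)]; φR_n = 755.3 kN.

φR_n ≈ 755 kN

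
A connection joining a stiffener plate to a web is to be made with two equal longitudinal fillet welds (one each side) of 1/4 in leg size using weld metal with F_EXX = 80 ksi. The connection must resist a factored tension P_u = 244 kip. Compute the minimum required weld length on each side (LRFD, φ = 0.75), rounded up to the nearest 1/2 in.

Throat t_e = 0.707 × 0.25 = 0.1767 in.
φr_n = 0.75 × 0.6 × 80 × 0.1767 = 6.363 kip/in.
L_req = P_u / φr_n = 244 / 6.363 = 38.35 in total.
Per side: 38.35 / 2 = 19.17 in.
Round up → use L = 19.5 in on each side.

L = 19.5 in on each side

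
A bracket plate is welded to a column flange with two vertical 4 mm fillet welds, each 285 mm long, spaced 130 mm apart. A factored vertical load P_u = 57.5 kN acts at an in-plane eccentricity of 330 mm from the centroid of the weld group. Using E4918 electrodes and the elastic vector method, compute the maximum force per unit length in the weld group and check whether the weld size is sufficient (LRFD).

E49XX → F_EXX = 490 MPa.
Total weld length L_w = 570 mm. Treat welds as unit-width lines.
Polar moment about centroid: J = 2[d³/12 + d(b/2)²] = 2[285³/12 + 285×65²] = 6266000 mm³.
Direct shear f_v = P/L_w = 57.5×10³ / 570 = 100.9 N/mm (vertical).
Torsion M = P·e = 57.5×10³ × 330 = 18975000 N·mm.
Critical point at (x, y) = (65, 142.5) from centroid. f_tx = M·y/J = 431.5 N/mm; f_ty = M·x/J = 196.8 N/mm.
Resultant f_max = √[f_tx² + (f_v + f_ty)²] = √[431.5² + (100.9 + 196.8)²] = 524.2 N/mm.
Capacity per unit length: φr_n = 0.75 × 0.6 × 490 × (0.707 × 4) = 623.6 N/mm.
524.2 ≤ 623.6 → adequate.

f_max ≈ 524 N/mm; adequate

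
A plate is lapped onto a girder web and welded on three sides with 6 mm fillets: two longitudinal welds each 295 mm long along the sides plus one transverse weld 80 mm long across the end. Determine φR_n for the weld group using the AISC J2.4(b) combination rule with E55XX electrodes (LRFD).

φR_n ≈ 703 kN

E55XX → F_EXX = 550 MPa.
t_e = 0.707 × 6 = 4.242 mm.
R_nwl = 0.6 × 550 × 4.242 × 590 × 10⁻³ = 825.9 kN (longitudinal, 2 welds).
R_nwt = 0.6 × 550 × 4.242 × 80 × 10⁻³ = 112 kN (transverse, base value).
(i) R_nwl + R_nwt = 937.9 kN; (ii) 0.85 R_nwl + 1.5 R_nwt = 870 kN.
R_n = max = 937.9 kN [governs: (i)]; φR_n = 703.4 kN.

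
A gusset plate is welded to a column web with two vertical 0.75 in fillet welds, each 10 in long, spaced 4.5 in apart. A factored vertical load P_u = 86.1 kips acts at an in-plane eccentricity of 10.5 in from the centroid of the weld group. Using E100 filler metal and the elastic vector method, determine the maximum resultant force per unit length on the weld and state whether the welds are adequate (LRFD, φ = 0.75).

f_max ≈ 20.6 kip/in; adequate

E100XX → F_EXX = 100 ksi.
Total weld length L_w = 20 in. Treat welds as unit-width lines.
Polar moment about centroid: J = 2[d³/12 + d(b/2)²] = 2[10³/12 + 10×2.25²] = 267.9 in³.
Direct shear f_v = P/L_w = 86.1 / 20 = 4.305 kip/in (vertical).
Torsion M = P·e = 86.1 × 10.5 = 904.05 kip·in.
Critical point at (x, y) = (2.25, 5) from centroid. f_tx = M·y/J = 16.87 kip/in; f_ty = M·x/J = 7.592 kip/in.
Resultant f_max = √[f_tx² + (f_v + f_ty)²] = √[16.87² + (4.305 + 7.592)²] = 20.64 kip/in.
Capacity per unit length: φr_n = 0.75 × 0.6 × 100 × (0.707 × 0.75) = 23.86 kip/in.
20.64 ≤ 23.86 → adequate.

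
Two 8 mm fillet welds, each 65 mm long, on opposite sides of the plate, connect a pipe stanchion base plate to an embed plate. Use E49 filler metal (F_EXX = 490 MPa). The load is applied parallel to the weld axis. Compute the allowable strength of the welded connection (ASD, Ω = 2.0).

R_n/Ω ≈ 108 kN

Effective throat t_e = 0.707 × 8 = 5.656 mm.
Total length L = 130 mm; A_we = 5.656 × 130 = 735.3 mm².
F_nw = 0.6 F_EXX = 0.6 × 490 = 294 MPa.
R_n = 294 × 735.3 × 10⁻³ = 216.2 kN; R_n/Ω = 216.2/2.0 = 108.1 kN.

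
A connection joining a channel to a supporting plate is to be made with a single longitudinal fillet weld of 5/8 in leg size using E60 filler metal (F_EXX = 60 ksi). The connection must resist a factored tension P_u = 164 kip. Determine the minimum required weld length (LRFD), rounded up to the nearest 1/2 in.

Throat t_e = 0.707 × 0.625 = 0.4419 in.
φr_n = 0.75 × 0.6 × 60 × 0.4419 = 11.93 kip/in.
L_req = P_u / φr_n = 164 / 11.93 = 13.75 in total.
Round up → use L = 14 in.

L = 14 in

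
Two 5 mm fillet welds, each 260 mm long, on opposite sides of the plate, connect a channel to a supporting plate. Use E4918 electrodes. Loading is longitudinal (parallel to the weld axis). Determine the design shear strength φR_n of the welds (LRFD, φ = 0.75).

E49XX → F_EXX = 490 MPa.
Effective throat t_e = 0.707 × 5 = 3.535 mm.
Total length L = 520 mm; A_we = 3.535 × 520 = 1838 mm².
F_nw = 0.6 F_EXX = 0.6 × 490 = 294 MPa.
φR_n = 0.75 × 294 × 1838 × 10⁻³ = 405.3 kN.

φR_n ≈ 405 kN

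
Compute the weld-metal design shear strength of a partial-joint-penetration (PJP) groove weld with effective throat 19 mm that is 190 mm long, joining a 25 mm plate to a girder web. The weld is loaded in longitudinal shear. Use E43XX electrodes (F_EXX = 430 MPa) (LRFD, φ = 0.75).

Effective throat (given) t_e = 19 mm.
A_we = 19 × 190 = 3610 mm².
F_nw = 0.6 F_EXX = 258 MPa.
φR_n = 0.75 × 258 × 3610 × 10⁻³ = 698.5 kN.

φR_n ≈ 699 kN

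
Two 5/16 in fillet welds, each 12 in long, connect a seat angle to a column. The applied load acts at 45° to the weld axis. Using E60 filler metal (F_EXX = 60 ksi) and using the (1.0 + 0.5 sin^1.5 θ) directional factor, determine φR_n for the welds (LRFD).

t_e = 0.707 × 0.3125 = 0.2209 in; A_we = 0.2209 × 24 = 5.302 in².
Directional factor: 1.0 + 0.5 sin^1.5(45°) = 1.297.
F_nw = 0.6 × 60 × 1.297 = 46.7 ksi.
φR_n = 0.75 × 46.7 × 5.302 = 185.7 kips.

φR_n ≈ 186 kips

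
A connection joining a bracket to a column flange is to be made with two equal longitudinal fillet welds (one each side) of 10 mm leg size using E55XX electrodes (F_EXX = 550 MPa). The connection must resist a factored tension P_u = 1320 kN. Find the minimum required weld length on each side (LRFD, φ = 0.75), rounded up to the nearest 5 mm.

L = 380 mm on each side

Throat t_e = 0.707 × 10 = 7.07 mm.
φr_n = 0.75 × 0.6 × 550 × 7.07 × 10⁻³ = 1.75 kN/mm.
L_req = P_u / φr_n = 1320 / 1.75 = 754.4 mm total.
Per side: 754.4 / 2 = 377.2 mm.
Round up → use L = 380 mm on each side.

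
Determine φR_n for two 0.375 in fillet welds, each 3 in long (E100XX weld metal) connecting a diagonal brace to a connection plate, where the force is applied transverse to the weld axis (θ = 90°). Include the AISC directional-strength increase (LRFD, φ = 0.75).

E100XX → F_EXX = 100 ksi.
t_e = 0.707 × 0.375 = 0.2651 in; A_we = 0.2651 × 6 = 1.591 in².
Directional factor: 1.0 + 0.5 sin^1.5(90°) = 1.5.
F_nw = 0.6 × 100 × 1.5 = 90 ksi.
φR_n = 0.75 × 90 × 1.591 = 107.4 kip.

φR_n ≈ 107 kip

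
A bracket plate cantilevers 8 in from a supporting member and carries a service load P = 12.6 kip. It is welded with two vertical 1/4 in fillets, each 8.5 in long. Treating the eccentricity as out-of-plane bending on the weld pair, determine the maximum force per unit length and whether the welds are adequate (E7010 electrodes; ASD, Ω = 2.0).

f_max ≈ 4.25 kip/in; NOT adequate

E70XX → F_EXX = 70 ksi.
L_w = 2 × 8.5 = 17 in; section modulus (unit throat) S = 2 × L²/6 = 24.08 in².
Direct shear f_v = P/L_w = 12.6/17 = 0.7412 kip/in.
Moment M = P × e = 12.6 × 8 = 100.8 kip·in; bending f_b = M/S = 4.185 kip/in.
f_max = √(f_v² + f_b²) = √(0.7412² + 4.185²) = 4.251 kip/in.
r_n/Ω = (1/2.0) × 0.6 × 70 × (0.707 × 0.25) = 3.712 kip/in → NOT adequate.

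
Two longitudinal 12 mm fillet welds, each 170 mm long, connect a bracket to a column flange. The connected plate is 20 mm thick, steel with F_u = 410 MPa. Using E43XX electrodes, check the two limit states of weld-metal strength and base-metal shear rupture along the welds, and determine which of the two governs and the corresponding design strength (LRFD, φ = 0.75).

E43XX → F_EXX = 430 MPa.
t_e = 0.707 × 12 = 8.484 mm; L = 340 mm.
Weld metal: φR_n = 0.75 × 0.6 × 430 × 8.484 × 340 × 10⁻³ = 558.2 kN.
Base metal (shear rupture): φR_n = 0.75 × 0.6 × 410 × 20 × 340 × 10⁻³ = 1255 kN.
Governing: weld metal.

φR_n ≈ 558 kN (weld metal governs)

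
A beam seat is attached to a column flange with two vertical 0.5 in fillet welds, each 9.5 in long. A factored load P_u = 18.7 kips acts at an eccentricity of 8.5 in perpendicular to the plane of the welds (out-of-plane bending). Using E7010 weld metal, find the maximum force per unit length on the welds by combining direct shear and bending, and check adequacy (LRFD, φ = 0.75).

E70XX → F_EXX = 70 ksi.
L_w = 2 × 9.5 = 19 in; section modulus (unit throat) S = 2 × L²/6 = 30.08 in².
Direct shear f_v = P/L_w = 18.7/19 = 0.9842 kip/in.
Moment M = P × e = 18.7 × 8.5 = 158.95 kip·in; bending f_b = M/S = 5.284 kip/in.
f_max = √(f_v² + f_b²) = √(0.9842² + 5.284²) = 5.375 kip/in.
φr_n = 0.75 × 0.6 × 70 × (0.707 × 0.5) = 11.14 kip/in → adequate.

f_max ≈ 5.37 kip/in; adequate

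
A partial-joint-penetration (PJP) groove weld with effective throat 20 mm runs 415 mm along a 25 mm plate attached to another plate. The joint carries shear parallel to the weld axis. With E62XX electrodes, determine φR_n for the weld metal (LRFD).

φR_n ≈ 2320 kN

E62XX → F_EXX = 620 MPa.
Effective throat (given) t_e = 20 mm.
A_we = 20 × 415 = 8300 mm².
F_nw = 0.6 F_EXX = 372 MPa.
φR_n = 0.75 × 372 × 8300 × 10⁻³ = 2316 kN.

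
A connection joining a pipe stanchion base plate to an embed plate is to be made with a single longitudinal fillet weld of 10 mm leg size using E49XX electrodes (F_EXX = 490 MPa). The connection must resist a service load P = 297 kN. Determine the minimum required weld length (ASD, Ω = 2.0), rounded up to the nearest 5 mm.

Throat t_e = 0.707 × 10 = 7.07 mm.
r_n/Ω = (0.6 × 490 × 7.07) / 2.0 = 1039 N/mm = 1.039 kN/mm.
L_req = P / (r_n/Ω) = 297 / 1.039 = 285.8 mm total.
Round up → use L = 290 mm.

L = 290 mm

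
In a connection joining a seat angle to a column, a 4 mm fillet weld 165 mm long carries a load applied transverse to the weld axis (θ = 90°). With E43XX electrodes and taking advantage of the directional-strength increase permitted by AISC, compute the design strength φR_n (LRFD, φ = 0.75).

E43XX → F_EXX = 430 MPa.
t_e = 0.707 × 4 = 2.828 mm; A_we = 2.828 × 165 = 466.6 mm².
Directional factor: 1.0 + 0.5 sin^1.5(90°) = 1.5.
F_nw = 0.6 × 430 × 1.5 = 387 MPa.
φR_n = 0.75 × 387 × 466.6 × 10⁻³ = 135.4 kN.

φR_n ≈ 135 kN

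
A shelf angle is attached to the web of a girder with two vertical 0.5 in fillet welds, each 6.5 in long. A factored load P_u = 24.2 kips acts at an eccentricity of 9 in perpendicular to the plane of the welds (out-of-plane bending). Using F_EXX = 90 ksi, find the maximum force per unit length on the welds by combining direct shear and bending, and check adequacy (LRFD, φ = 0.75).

f_max ≈ 15.6 kip/in; NOT adequate

L_w = 2 × 6.5 = 13 in; section modulus (unit throat) S = 2 × L²/6 = 14.08 in².
Direct shear f_v = P/L_w = 24.2/13 = 1.862 kip/in.
Moment M = P × e = 24.2 × 9 = 217.8 kip·in; bending f_b = M/S = 15.47 kip/in.
f_max = √(f_v² + f_b²) = √(1.862² + 15.47²) = 15.58 kip/in.
φr_n = 0.75 × 0.6 × 90 × (0.707 × 0.5) = 14.32 kip/in → NOT adequate.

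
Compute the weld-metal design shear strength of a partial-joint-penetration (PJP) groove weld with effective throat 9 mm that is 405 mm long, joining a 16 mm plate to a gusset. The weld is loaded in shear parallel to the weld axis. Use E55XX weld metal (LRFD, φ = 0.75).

φR_n ≈ 902 kN

E55XX → F_EXX = 550 MPa.
Effective throat (given) t_e = 9 mm.
A_we = 9 × 405 = 3645 mm².
F_nw = 0.6 F_EXX = 330 MPa.
φR_n = 0.75 × 330 × 3645 × 10⁻³ = 902.1 kN.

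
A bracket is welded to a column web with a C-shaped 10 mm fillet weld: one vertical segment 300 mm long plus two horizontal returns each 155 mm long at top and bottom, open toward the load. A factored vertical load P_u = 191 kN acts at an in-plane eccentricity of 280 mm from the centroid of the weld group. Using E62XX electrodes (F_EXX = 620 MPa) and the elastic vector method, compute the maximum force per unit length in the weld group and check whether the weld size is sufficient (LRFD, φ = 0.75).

Total weld length L_w = 610 mm. Treat welds as unit-width lines.
Centroid: x̄ = 2×155×77.5 / 610 = 39.39 mm from the vertical weld.
Polar moment about centroid: J = I_x + I_y = [300³/12 + 2×155×150²] + [300×39.39² + 2(155³/12 + 155×38.11²)] = 10760000 mm³.
Direct shear f_v = P/L_w = 191×10³ / 610 = 313.1 N/mm (vertical).
Torsion M = P·e = 191×10³ × 280 = 53480000 N·mm.
Critical point at (x, y) = (115.6, 150) from centroid. f_tx = M·y/J = 745.4 N/mm; f_ty = M·x/J = 574.6 N/mm.
Resultant f_max = √[f_tx² + (f_v + f_ty)²] = √[745.4² + (313.1 + 574.6)²] = 1159 N/mm.
Capacity per unit length: φr_n = 0.75 × 0.6 × 620 × (0.707 × 10) = 1973 N/mm.
1159 ≤ 1973 → adequate.

f_max ≈ 1160 N/mm; adequate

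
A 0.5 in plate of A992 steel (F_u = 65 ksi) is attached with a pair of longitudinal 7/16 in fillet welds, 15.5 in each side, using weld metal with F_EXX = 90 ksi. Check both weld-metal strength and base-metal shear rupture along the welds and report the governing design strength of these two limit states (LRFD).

φR_n ≈ 388 kip (weld metal governs)

t_e = 0.707 × 0.4375 = 0.3093 in; L = 31 in.
Weld metal: φR_n = 0.75 × 0.6 × 90 × 0.3093 × 31 = 388.3 kip.
Base metal (shear rupture): φR_n = 0.75 × 0.6 × 65 × 0.5 × 31 = 453.4 kip.
Governing: weld metal.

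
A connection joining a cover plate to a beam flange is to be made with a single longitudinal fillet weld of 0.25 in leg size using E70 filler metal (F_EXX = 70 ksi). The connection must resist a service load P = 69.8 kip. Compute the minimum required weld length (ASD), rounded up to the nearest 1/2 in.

Throat t_e = 0.707 × 0.25 = 0.1767 in.
r_n/Ω = (0.6 × 70 × 0.1767) / 2.0 = 3.712 kip/in.
L_req = P / (r_n/Ω) = 69.8 / 3.712 = 18.81 in total.
Round up → use L = 19 in.

L = 19 in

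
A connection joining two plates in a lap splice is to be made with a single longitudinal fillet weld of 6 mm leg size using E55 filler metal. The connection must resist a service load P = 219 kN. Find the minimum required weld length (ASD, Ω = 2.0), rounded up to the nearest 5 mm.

L = 315 mm

E55XX → F_EXX = 550 MPa.
Throat t_e = 0.707 × 6 = 4.242 mm.
r_n/Ω = (0.6 × 550 × 4.242) / 2.0 = 699.9 N/mm = 0.6999 kN/mm.
L_req = P / (r_n/Ω) = 219 / 0.6999 = 312.9 mm total.
Round up → use L = 315 mm.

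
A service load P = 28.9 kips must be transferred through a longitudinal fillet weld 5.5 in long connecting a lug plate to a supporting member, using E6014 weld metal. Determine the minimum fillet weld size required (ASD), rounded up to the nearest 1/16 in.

E60XX → F_EXX = 60 ksi.
Total weld length L = 5.5 in.
Required throat t_e = P × Ω / (0.6 F_EXX × L) = 28.9 × 2.0 / (0.6 × 60 × 5.5) = 0.2919 in.
Required leg w = t_e / 0.707 = 0.4129 in → use 7/16 in.

w = 7/16 in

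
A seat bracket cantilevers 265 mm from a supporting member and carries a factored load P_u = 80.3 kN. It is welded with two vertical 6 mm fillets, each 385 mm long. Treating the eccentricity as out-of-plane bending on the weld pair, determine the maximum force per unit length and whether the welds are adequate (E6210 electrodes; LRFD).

E62XX → F_EXX = 620 MPa.
L_w = 2 × 385 = 770 mm; section modulus (unit throat) S = 2 × L²/6 = 49410 mm².
Direct shear f_v = P/L_w = 80.3×10³/770 = 104.3 N/mm.
Moment M = P × e = 80.3×10³ × 265 = 21280000 N·mm; bending f_b = M/S = 430.7 N/mm.
f_max = √(f_v² + f_b²) = √(104.3² + 430.7²) = 443.1 N/mm.
φr_n = 0.75 × 0.6 × 620 × (0.707 × 6) = 1184 N/mm → adequate.

f_max ≈ 443 N/mm; adequate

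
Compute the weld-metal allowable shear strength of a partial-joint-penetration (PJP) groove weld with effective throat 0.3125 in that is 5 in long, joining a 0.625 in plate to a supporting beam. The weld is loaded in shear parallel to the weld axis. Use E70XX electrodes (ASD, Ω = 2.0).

E70XX → F_EXX = 70 ksi.
Effective throat (given) t_e = 0.3125 in.
A_we = 0.3125 × 5 = 1.562 in².
F_nw = 0.6 F_EXX = 42 ksi.
R_n/Ω = (42 × 1.562) / 2.0 = 32.81 kip.

R_n/Ω ≈ 32.8 kip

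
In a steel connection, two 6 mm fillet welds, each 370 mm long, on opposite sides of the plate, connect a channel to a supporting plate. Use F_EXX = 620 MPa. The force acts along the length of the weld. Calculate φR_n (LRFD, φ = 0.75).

Effective throat t_e = 0.707 × 6 = 4.242 mm.
Total length L = 740 mm; A_we = 4.242 × 740 = 3139 mm².
F_nw = 0.6 F_EXX = 0.6 × 620 = 372 MPa.
φR_n = 0.75 × 372 × 3139 × 10⁻³ = 875.8 kN.

φR_n ≈ 876 kN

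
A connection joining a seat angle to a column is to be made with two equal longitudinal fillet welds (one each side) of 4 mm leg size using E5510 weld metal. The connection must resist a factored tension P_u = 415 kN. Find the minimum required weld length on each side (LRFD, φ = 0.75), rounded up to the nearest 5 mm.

L = 300 mm on each side

E55XX → F_EXX = 550 MPa.
Throat t_e = 0.707 × 4 = 2.828 mm.
φr_n = 0.75 × 0.6 × 550 × 2.828 × 10⁻³ = 0.6999 kN/mm.
L_req = P_u / φr_n = 415 / 0.6999 = 592.9 mm total.
Per side: 592.9 / 2 = 296.5 mm.
Round up → use L = 300 mm on each side.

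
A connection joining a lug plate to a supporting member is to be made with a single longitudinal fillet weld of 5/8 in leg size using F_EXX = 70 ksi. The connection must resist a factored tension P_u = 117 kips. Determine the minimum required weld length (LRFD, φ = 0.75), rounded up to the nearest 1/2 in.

L = 8.5 in

Throat t_e = 0.707 × 0.625 = 0.4419 in.
φr_n = 0.75 × 0.6 × 70 × 0.4419 = 13.92 kips/in.
L_req = P_u / φr_n = 117 / 13.92 = 8.406 in total.
Round up → use L = 8.5 in.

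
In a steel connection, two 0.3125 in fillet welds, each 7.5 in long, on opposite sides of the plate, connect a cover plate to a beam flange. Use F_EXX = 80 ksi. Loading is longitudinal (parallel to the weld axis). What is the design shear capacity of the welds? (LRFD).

φR_n ≈ 119 kip

Effective throat t_e = 0.707 × 0.3125 = 0.2209 in.
Total length L = 15 in; A_we = 0.2209 × 15 = 3.314 in².
F_nw = 0.6 F_EXX = 0.6 × 80 = 48 ksi.
φR_n = 0.75 × 48 × 3.314 = 119.3 kip.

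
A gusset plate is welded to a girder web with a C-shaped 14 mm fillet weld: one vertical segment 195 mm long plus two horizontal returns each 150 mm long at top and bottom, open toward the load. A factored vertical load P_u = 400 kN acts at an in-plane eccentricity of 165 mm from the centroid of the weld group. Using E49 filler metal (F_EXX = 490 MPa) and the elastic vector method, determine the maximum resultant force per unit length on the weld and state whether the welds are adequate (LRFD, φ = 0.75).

Total weld length L_w = 495 mm. Treat welds as unit-width lines.
Centroid: x̄ = 2×150×75 / 495 = 45.45 mm from the vertical weld.
Polar moment about centroid: J = I_x + I_y = [195³/12 + 2×150×97.5²] + [195×45.45² + 2(150³/12 + 150×29.55²)] = 4697000 mm³.
Direct shear f_v = P/L_w = 400×10³ / 495 = 808.1 N/mm (vertical).
Torsion M = P·e = 400×10³ × 165 = 66000000 N·mm.
Critical point at (x, y) = (104.5, 97.5) from centroid. f_tx = M·y/J = 1370 N/mm; f_ty = M·x/J = 1469 N/mm.
Resultant f_max = √[f_tx² + (f_v + f_ty)²] = √[1370² + (808.1 + 1469)²] = 2657 N/mm.
Capacity per unit length: φr_n = 0.75 × 0.6 × 490 × (0.707 × 14) = 2183 N/mm.
2657 > 2183 → NOT adequate.

f_max ≈ 2660 N/mm; NOT adequate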